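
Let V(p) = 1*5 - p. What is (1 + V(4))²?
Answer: 4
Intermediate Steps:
V(p) = 5 - p
(1 + V(4))² = (1 + (5 - 1*4))² = (1 + (5 - 4))² = (1 + 1)² = 2² = 4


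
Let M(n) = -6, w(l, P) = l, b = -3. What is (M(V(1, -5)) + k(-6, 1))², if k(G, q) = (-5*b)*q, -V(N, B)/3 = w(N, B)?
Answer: 81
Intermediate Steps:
V(N, B) = -3*N
k(G, q) = 15*q (k(G, q) = (-5*(-3))*q = 15*q)
(M(V(1, -5)) + k(-6, 1))² = (-6 + 15*1)² = (-6 + 15)² = 9² = 81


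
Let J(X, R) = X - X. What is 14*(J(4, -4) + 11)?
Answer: 154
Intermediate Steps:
J(X, R) = 0
14*(J(4, -4) + 11) = 14*(0 + 11) = 14*11 = 154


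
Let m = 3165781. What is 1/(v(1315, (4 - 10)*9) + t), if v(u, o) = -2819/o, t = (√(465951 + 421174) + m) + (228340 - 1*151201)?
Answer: 9456506946/30667186583152501 - 14580*√35485/30667186583152501 ≈ 3.0827e-7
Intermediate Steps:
t = 3242920 + 5*√35485 (t = (√(465951 + 421174) + 3165781) + (228340 - 1*151201) = (√887125 + 3165781) + (228340 - 151201) = (5*√35485 + 3165781) + 77139 = (3165781 + 5*√35485) + 77139 = 3242920 + 5*√35485 ≈ 3.2439e+6)
1/(v(1315, (4 - 10)*9) + t) = 1/(-2819*1/(9*(4 - 10)) + (3242920 + 5*√35485)) = 1/(-2819/((-6*9)) + (3242920 + 5*√35485)) = 1/(-2819/(-54) + (3242920 + 5*√35485)) = 1/(-2819*(-1/54) + (3242920 + 5*√35485)) = 1/(2819/54 + (3242920 + 5*√35485)) = 1/(175120499/54 + 5*√35485)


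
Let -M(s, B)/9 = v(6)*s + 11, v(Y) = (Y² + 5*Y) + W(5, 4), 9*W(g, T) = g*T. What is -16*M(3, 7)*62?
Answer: 1925472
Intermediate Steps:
W(g, T) = T*g/9 (W(g, T) = (g*T)/9 = (T*g)/9 = T*g/9)
v(Y) = 20/9 + Y² + 5*Y (v(Y) = (Y² + 5*Y) + (⅑)*4*5 = (Y² + 5*Y) + 20/9 = 20/9 + Y² + 5*Y)
M(s, B) = -99 - 614*s (M(s, B) = -9*((20/9 + 6² + 5*6)*s + 11) = -9*((20/9 + 36 + 30)*s + 11) = -9*(614*s/9 + 11) = -9*(11 + 614*s/9) = -99 - 614*s)
-16*M(3, 7)*62 = -16*(-99 - 614*3)*62 = -16*(-99 - 1842)*62 = -16*(-1941)*62 = 31056*62 = 1925472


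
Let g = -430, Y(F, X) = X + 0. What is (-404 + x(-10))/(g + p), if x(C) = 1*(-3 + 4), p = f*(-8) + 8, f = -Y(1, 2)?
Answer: 403/406 ≈ 0.99261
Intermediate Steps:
Y(F, X) = X
f = -2 (f = -1*2 = -2)
p = 24 (p = -2*(-8) + 8 = 16 + 8 = 24)
x(C) = 1 (x(C) = 1*1 = 1)
(-404 + x(-10))/(g + p) = (-404 + 1)/(-430 + 24) = -403/(-406) = -403*(-1/406) = 403/406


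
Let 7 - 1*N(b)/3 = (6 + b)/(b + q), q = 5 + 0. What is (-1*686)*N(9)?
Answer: -12201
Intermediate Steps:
q = 5
N(b) = 21 - 3*(6 + b)/(5 + b) (N(b) = 21 - 3*(6 + b)/(b + 5) = 21 - 3*(6 + b)/(5 + b))
(-1*686)*N(9) = (-1*686)*(3*(29 + 6*9)/(5 + 9)) = -2058*(29 + 54)/14 = -2058*83/14 = -686*249/14 = -12201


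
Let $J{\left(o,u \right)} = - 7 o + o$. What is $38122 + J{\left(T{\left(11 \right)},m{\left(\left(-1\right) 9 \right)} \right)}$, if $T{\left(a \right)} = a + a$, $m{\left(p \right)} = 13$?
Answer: $37990$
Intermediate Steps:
$T{\left(a \right)} = 2 a$
$J{\left(o,u \right)} = - 6 o$
$38122 + J{\left(T{\left(11 \right)},m{\left(\left(-1\right) 9 \right)} \right)} = 38122 - 6 \cdot 2 \cdot 11 = 38122 - 132 = 37990$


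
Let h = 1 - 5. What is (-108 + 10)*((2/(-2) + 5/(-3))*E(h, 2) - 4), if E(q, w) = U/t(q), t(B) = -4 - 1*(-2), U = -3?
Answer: 784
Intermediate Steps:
h = -4
t(B) = -2 (t(B) = -4 + 2 = -2)
E(q, w) = 3/2 (E(q, w) = -3/(-2) = -3*(-½) = 3/2)
(-108 + 10)*((2/(-2) + 5/(-3))*E(h, 2) - 4) = (-108 + 10)*((2/(-2) + 5/(-3))*(3/2) - 4) = -98*((2*(-½) + 5*(-⅓))*(3/2) - 4) = -98*((-1 - 5/3)*(3/2) - 4) = -98*(-8/3*3/2 - 4) = -98*(-4 - 4) = -98*(-8) = 784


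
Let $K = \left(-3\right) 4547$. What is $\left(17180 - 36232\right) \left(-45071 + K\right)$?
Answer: $1118581024$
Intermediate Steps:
$K = -13641$
$\left(17180 - 36232\right) \left(-45071 + K\right) = \left(17180 - 36232\right) \left(-45071 - 13641\right) = \left(-19052\right) \left(-58712\right) = 1118581024$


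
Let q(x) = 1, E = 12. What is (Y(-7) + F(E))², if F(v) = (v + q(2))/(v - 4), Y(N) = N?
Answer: 1849/64 ≈ 28.891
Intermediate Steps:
F(v) = (1 + v)/(-4 + v) (F(v) = (v + 1)/(v - 4) = (1 + v)/(-4 + v))
(Y(-7) + F(E))² = (-7 + (1 + 12)/(-4 + 12))² = (-7 + 13/8)² = (-43/8)² = 1849/64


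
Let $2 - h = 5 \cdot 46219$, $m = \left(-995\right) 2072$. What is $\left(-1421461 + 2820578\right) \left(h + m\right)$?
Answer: $-3207801716761$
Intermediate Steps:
$m = -2061640$
$h = -231093$ ($h = 2 - 5 \cdot 46219 = 2 - 231095 = -231093$)
$\left(-1421461 + 2820578\right) \left(h + m\right) = \left(-1421461 + 2820578\right) \left(-231093 - 2061640\right) = 1399117 \left(-2292733\right) = -3207801716761$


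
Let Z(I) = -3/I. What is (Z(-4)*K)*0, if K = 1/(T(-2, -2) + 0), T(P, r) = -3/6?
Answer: 0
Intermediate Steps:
T(P, r) = -½ (T(P, r) = -3*⅙ = -½)
K = -2 (K = 1/(-½ + 0) = 1/(-½) = -2)
(Z(-4)*K)*0 = (-3/(-4)*(-2))*0 = (-3*(-¼)*(-2))*0 = ((¾)*(-2))*0 = -3/2*0 = 0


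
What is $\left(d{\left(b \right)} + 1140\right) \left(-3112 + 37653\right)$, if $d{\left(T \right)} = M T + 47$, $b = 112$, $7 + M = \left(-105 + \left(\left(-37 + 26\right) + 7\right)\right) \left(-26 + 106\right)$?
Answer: $-33720202217$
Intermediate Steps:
$M = -8727$ ($M = -7 + \left(-105 + \left(\left(-37 + 26\right) + 7\right)\right) \left(-26 + 106\right) = -7 + \left(-105 + \left(-11 + 7\right)\right) 80 = -7 + \left(-105 - 4\right) 80 = -7 - 8720 = -8727$)
$d{\left(T \right)} = 47 - 8727 T$ ($d{\left(T \right)} = - 8727 T + 47 = 47 - 8727 T$)
$\left(d{\left(b \right)} + 1140\right) \left(-3112 + 37653\right) = \left(\left(47 - 977424\right) + 1140\right) \left(-3112 + 37653\right) = \left(\left(47 - 977424\right) + 1140\right) 34541 = \left(-977377 + 1140\right) 34541 = \left(-976237\right) 34541 = -33720202217$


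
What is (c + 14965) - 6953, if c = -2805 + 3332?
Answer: 8539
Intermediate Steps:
c = 527
(c + 14965) - 6953 = (527 + 14965) - 6953 = 15492 - 6953 = 8539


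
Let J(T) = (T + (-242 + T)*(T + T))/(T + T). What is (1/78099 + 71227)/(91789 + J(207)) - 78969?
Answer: -1131762268422931/14331869391 ≈ -78968.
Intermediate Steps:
J(T) = (T + 2*T*(-242 + T))/(2*T) (J(T) = (T + (-242 + T)*(2*T))/((2*T)) = (T + 2*T*(-242 + T))*(1/(2*T)) = (T + 2*T*(-242 + T))/(2*T))
(1/78099 + 71227)/(91789 + J(207)) - 78969 = (1/78099 + 71227)/(91789 + (-483/2 + 207)) - 78969 = (1/78099 + 71227)/(91789 - 69/2) - 78969 = 5562757474/(78099*(183509/2)) - 78969 = (5562757474/78099)*(2/183509) - 78969 = 11125514948/14331869391 - 78969 = -1131762268422931/14331869391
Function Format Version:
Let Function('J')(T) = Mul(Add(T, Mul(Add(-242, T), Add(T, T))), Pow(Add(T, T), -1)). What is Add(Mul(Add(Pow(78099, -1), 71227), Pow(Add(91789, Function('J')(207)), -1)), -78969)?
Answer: Rational(-1131762268422931, 14331869391) ≈ -78968.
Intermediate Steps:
Function('J')(T) = Mul(Rational(1, 2), Pow(T, -1), Add(T, Mul(2, T, Add(-242, T)))) (Function('J')(T) = Mul(Add(T, Mul(Add(-242, T), Mul(2, T))), Pow(Mul(2, T), -1)) = Mul(Add(T, Mul(2, T, Add(-242, T))), Mul(Rational(1, 2), Pow(T, -1))) = Mul(Rational(1, 2), Pow(T, -1), Add(T, Mul(2, T, Add(-242, T)))))
Add(Mul(Add(Pow(78099, -1), 71227), Pow(Add(91789, Function('J')(207)), -1)), -78969) = Add(Mul(Add(Pow(78099, -1), 71227), Pow(Add(91789, Add(Rational(-483, 2), 207)), -1)), -78969) = Add(Mul(Add(Rational(1, 78099), 71227), Pow(Add(91789, Rational(-69, 2)), -1)), -78969) = Add(Mul(Rational(5562757474, 78099), Pow(Rational(183509, 2), -1)), -78969) = Add(Mul(Rational(5562757474, 78099), Rational(2, 183509)), -78969) = Add(Rational(11125514948, 14331869391), -78969) = Rational(-1131762268422931, 14331869391)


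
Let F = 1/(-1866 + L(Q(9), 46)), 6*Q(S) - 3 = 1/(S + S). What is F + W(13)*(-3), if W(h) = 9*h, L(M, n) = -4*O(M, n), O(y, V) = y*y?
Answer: -1910945547/5444281 ≈ -351.00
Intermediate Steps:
O(y, V) = y**2
Q(S) = 1/2 + 1/(12*S) (Q(S) = 1/2 + 1/(6*(S + S)) = 1/2 + 1/(6*((2*S))) = 1/2 + (1/(2*S))/6 = 1/2 + 1/(12*S))
L(M, n) = -4*M**2
F = -2916/5444281 (F = 1/(-1866 - 4*(1 + 6*9)**2/11664) = 1/(-1866 - 4*(1 + 54)**2/11664) = 1/(-1866 - 4*((1/12)*(1/9)*55)**2) = 1/(-1866 - 4*(55/108)**2) = 1/(-1866 - 4*3025/11664) = 1/(-1866 - 3025/2916) = 1/(-5444281/2916) = -2916/5444281 ≈ -0.00053561)
F + W(13)*(-3) = -2916/5444281 + (9*13)*(-3) = -2916/5444281 + 117*(-3) = -2916/5444281 - 351 = -1910945547/5444281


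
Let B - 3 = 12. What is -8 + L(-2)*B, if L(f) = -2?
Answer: -38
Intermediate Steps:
B = 15 (B = 3 + 12 = 15)
-8 + L(-2)*B = -8 - 2*15 = -8 - 30 = -38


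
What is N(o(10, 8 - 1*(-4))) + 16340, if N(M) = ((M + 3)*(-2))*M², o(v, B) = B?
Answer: 12020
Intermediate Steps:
N(M) = M²*(-6 - 2*M) (N(M) = ((3 + M)*(-2))*M² = (-6 - 2*M)*M² = M²*(-6 - 2*M))
N(o(10, 8 - 1*(-4))) + 16340 = 2*(8 - 1*(-4))²*(-3 - (8 - 1*(-4))) + 16340 = 2*(8 + 4)²*(-3 - (8 + 4)) + 16340 = 2*12²*(-3 - 1*12) + 16340 = 2*144*(-3 - 12) + 16340 = 2*144*(-15) + 16340 = -4320 + 16340 = 12020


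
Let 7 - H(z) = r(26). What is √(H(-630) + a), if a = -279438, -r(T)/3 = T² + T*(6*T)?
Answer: I*√265235 ≈ 515.01*I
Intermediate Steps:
r(T) = -21*T² (r(T) = -3*(T² + T*(6*T)) = -3*(T² + 6*T²) = -21*T²)
H(z) = 14203 (H(z) = 7 - (-21)*26² = 7 - (-21)*676 = 7 - 1*(-14196) = 7 + 14196 = 14203)
√(H(-630) + a) = √(14203 - 279438) = √(-265235) = I*√265235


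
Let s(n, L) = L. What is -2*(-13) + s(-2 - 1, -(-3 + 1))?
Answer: 28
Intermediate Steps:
-2*(-13) + s(-2 - 1, -(-3 + 1)) = -2*(-13) - (-3 + 1) = 26 - 1*(-2) = 26 + 2 = 28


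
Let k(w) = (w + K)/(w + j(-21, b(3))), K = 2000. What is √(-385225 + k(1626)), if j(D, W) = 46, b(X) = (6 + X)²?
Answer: I*√67307673983/418 ≈ 620.66*I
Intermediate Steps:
k(w) = (2000 + w)/(46 + w) (k(w) = (w + 2000)/(w + 46) = (2000 + w)/(46 + w))
√(-385225 + k(1626)) = √(-385225 + (2000 + 1626)/(46 + 1626)) = √(-385225 + 3626/1672) = √(-385225 + (1/1672)*3626) = √(-385225 + 1813/836) = √(-322046287/836) = I*√67307673983/418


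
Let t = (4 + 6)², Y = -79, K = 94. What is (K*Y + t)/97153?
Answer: -7326/97153 ≈ -0.075407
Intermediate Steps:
t = 100 (t = 10² = 100)
(K*Y + t)/97153 = (94*(-79) + 100)/97153 = (-7426 + 100)*(1/97153) = -7326*1/97153 = -7326/97153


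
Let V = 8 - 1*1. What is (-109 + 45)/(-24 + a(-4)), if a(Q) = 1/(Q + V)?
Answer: 192/71 ≈ 2.7042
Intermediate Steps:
V = 7 (V = 8 - 1 = 7)
a(Q) = 1/(7 + Q) (a(Q) = 1/(Q + 7) = 1/(7 + Q))
(-109 + 45)/(-24 + a(-4)) = (-109 + 45)/(-24 + 1/(7 - 4)) = -64/(-24 + 1/3) = -64/(-24 + ⅓) = -64/(-71/3) = -64*(-3/71) = 192/71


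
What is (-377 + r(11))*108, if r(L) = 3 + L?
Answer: -39204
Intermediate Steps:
(-377 + r(11))*108 = (-377 + (3 + 11))*108 = (-377 + 14)*108 = -363*108 = -39204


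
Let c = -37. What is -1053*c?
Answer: 38961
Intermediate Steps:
-1053*c = -1053*(-37) = -1*(-38961) = 38961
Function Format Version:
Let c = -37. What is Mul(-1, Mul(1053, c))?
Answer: 38961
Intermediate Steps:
Mul(-1, Mul(1053, c)) = Mul(-1, Mul(1053, -37)) = Mul(-1, -38961) = 38961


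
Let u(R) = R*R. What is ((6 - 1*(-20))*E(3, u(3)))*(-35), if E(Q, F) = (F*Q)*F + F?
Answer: -229320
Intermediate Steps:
u(R) = R**2
E(Q, F) = F + Q*F**2 (E(Q, F) = Q*F**2 + F = F + Q*F**2)
((6 - 1*(-20))*E(3, u(3)))*(-35) = ((6 - 1*(-20))*(3**2*(1 + 3**2*3)))*(-35) = ((6 + 20)*(9*(1 + 9*3)))*(-35) = (26*(9*(1 + 27)))*(-35) = (26*(9*28))*(-35) = (26*252)*(-35) = 6552*(-35) = -229320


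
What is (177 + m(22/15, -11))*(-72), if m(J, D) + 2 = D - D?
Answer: -12600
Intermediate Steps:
m(J, D) = -2 (m(J, D) = -2 + (D - D) = -2 + 0 = -2)
(177 + m(22/15, -11))*(-72) = (177 - 2)*(-72) = 175*(-72) = -12600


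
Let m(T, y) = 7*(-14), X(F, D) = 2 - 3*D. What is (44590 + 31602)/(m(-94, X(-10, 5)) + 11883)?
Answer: 76192/11785 ≈ 6.4652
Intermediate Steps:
m(T, y) = -98
(44590 + 31602)/(m(-94, X(-10, 5)) + 11883) = (44590 + 31602)/(-98 + 11883) = 76192/11785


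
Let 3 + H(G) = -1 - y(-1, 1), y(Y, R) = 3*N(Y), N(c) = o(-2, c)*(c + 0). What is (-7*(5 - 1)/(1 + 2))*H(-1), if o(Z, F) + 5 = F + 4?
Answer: 280/3 ≈ 93.333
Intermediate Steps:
o(Z, F) = -1 + F (o(Z, F) = -5 + (F + 4) = -5 + (4 + F) = -1 + F)
N(c) = c*(-1 + c) (N(c) = (-1 + c)*(c + 0) = (-1 + c)*c = c*(-1 + c))
y(Y, R) = 3*Y*(-1 + Y) (y(Y, R) = 3*(Y*(-1 + Y)) = 3*Y*(-1 + Y))
H(G) = -10 (H(G) = -3 + (-1 - 3*(-1)*(-1 - 1)) = -3 + (-1 - 3*(-1)*(-2)) = -3 + (-1 - 1*6) = -3 + (-1 - 6) = -3 - 7 = -10)
(-7*(5 - 1)/(1 + 2))*H(-1) = -7*(5 - 1)/(1 + 2)*(-10) = -28/3*(-10) = 280/3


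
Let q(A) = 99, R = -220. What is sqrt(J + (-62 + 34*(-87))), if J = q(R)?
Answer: I*sqrt(2921) ≈ 54.046*I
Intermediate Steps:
J = 99
sqrt(J + (-62 + 34*(-87))) = sqrt(99 + (-62 + 34*(-87))) = sqrt(99 + (-62 - 2958)) = sqrt(99 - 3020) = sqrt(-2921) = I*sqrt(2921)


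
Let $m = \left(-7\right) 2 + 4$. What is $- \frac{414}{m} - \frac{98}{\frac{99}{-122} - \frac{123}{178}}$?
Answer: $\frac{4348709}{40785} \approx 106.63$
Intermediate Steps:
$m = -10$ ($m = -14 + 4 = -10$)
$- \frac{414}{m} - \frac{98}{\frac{99}{-122} - \frac{123}{178}} = - \frac{414}{-10} - \frac{98}{\frac{99}{-122} - \frac{123}{178}} = \left(-414\right) \left(- \frac{1}{10}\right) - \frac{98}{99 \left(- \frac{1}{122}\right) - \frac{123}{178}} = \frac{207}{5} - \frac{98}{- \frac{99}{122} - \frac{123}{178}} = \frac{207}{5} - \frac{98}{- \frac{8157}{5429}} = \frac{207}{5} - - \frac{532042}{8157} = \frac{207}{5} + \frac{532042}{8157} = \frac{4348709}{40785}$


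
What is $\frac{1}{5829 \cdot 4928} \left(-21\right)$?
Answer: $- \frac{1}{1367872} \approx -7.3106 \cdot 10^{-7}$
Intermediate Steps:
$\frac{1}{5829 \cdot 4928} \left(-21\right) = \frac{1}{5829} \cdot \frac{1}{4928} \left(-21\right) = \frac{1}{28725312} \left(-21\right) = - \frac{1}{1367872}$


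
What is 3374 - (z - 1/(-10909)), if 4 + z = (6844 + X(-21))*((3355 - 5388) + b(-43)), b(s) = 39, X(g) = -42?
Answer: 147997668493/10909 ≈ 1.3567e+7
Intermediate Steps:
z = -13563192 (z = -4 + (6844 - 42)*((3355 - 5388) + 39) = -4 + 6802*(-2033 + 39) = -4 + 6802*(-1994) = -4 - 13563188 = -13563192)
3374 - (z - 1/(-10909)) = 3374 - (-13563192 - 1/(-10909)) = 3374 - (-13563192 - 1*(-1/10909)) = 3374 - (-13563192 + 1/10909) = 3374 - 1*(-147960861527/10909) = 3374 + 147960861527/10909 = 147997668493/10909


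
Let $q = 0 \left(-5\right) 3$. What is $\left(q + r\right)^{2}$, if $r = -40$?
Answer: $1600$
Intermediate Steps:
$q = 0$ ($q = 0 \cdot 3 = 0$)
$\left(q + r\right)^{2} = \left(0 - 40\right)^{2} = \left(-40\right)^{2} = 1600$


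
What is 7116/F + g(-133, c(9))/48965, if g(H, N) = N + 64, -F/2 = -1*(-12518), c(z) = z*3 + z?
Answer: -17296567/61294387 ≈ -0.28219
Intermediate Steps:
c(z) = 4*z (c(z) = 3*z + z = 4*z)
F = -25036 (F = -(-2)*(-12518) = -2*12518 = -25036)
g(H, N) = 64 + N
7116/F + g(-133, c(9))/48965 = 7116/(-25036) + (64 + 4*9)/48965 = 7116*(-1/25036) + (64 + 36)*(1/48965) = -1779/6259 + 100*(1/48965) = -1779/6259 + 20/9793 = -17296567/61294387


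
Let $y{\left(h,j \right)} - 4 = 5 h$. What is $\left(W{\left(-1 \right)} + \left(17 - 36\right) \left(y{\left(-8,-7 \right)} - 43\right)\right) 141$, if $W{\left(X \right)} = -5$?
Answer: $210936$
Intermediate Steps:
$y{\left(h,j \right)} = 4 + 5 h$
$\left(W{\left(-1 \right)} + \left(17 - 36\right) \left(y{\left(-8,-7 \right)} - 43\right)\right) 141 = \left(-5 + \left(17 - 36\right) \left(\left(4 + 5 \left(-8\right)\right) - 43\right)\right) 141 = \left(-5 - 19 \left(\left(4 - 40\right) - 43\right)\right) 141 = \left(-5 - 19 \left(-36 - 43\right)\right) 141 = \left(-5 - -1501\right) 141 = \left(-5 + 1501\right) 141 = 1496 \cdot 141 = 210936$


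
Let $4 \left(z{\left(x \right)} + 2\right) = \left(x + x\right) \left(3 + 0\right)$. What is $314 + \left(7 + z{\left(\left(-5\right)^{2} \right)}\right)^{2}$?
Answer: $\frac{8481}{4} \approx 2120.3$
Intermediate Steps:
$z{\left(x \right)} = -2 + \frac{3 x}{2}$ ($z{\left(x \right)} = -2 + \frac{\left(x + x\right) \left(3 + 0\right)}{4} = -2 + \frac{2 x 3}{4} = -2 + \frac{6 x}{4} = -2 + \frac{3 x}{2}$)
$314 + \left(7 + z{\left(\left(-5\right)^{2} \right)}\right)^{2} = 314 + \left(7 - \left(2 - \frac{3 \left(-5\right)^{2}}{2}\right)\right)^{2} = 314 + \left(7 + \left(-2 + \frac{3}{2} \cdot 25\right)\right)^{2} = 314 + \left(7 + \left(-2 + \frac{75}{2}\right)\right)^{2} = 314 + \left(7 + \frac{71}{2}\right)^{2} = 314 + \left(\frac{85}{2}\right)^{2} = 314 + \frac{7225}{4} = \frac{8481}{4}$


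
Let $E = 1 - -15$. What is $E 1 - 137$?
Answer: $-121$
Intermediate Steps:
$E = 16$ ($E = 1 + 15 = 16$)
$E 1 - 137 = 16 \cdot 1 - 137 = 16 - 137 = -121$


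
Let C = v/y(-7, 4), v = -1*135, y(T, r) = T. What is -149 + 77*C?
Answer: 1336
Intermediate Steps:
v = -135
C = 135/7 (C = -135/(-7) = -135*(-⅐) = 135/7 ≈ 19.286)
-149 + 77*C = -149 + 77*(135/7) = -149 + 1485 = 1336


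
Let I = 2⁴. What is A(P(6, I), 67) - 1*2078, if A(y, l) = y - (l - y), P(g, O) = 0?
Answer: -2145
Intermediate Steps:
I = 16
A(y, l) = -l + 2*y (A(y, l) = y + (y - l) = -l + 2*y)
A(P(6, I), 67) - 1*2078 = (-1*67 + 2*0) - 1*2078 = (-67 + 0) - 2078 = -67 - 2078 = -2145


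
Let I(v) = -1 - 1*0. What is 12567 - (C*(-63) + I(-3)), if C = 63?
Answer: 16537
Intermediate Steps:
I(v) = -1 (I(v) = -1 + 0 = -1)
12567 - (C*(-63) + I(-3)) = 12567 - (63*(-63) - 1) = 12567 - (-3969 - 1) = 12567 - 1*(-3970) = 12567 + 3970 = 16537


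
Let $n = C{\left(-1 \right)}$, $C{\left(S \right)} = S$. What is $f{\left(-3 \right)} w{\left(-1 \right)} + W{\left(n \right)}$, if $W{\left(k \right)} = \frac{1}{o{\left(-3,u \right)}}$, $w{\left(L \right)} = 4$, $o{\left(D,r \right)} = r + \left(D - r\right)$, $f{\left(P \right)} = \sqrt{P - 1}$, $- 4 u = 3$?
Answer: $- \frac{1}{3} + 8 i \approx -0.33333 + 8.0 i$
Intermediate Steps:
$u = - \frac{3}{4}$ ($u = \left(- \frac{1}{4}\right) 3 = - \frac{3}{4} \approx -0.75$)
$f{\left(P \right)} = \sqrt{-1 + P}$
$o{\left(D,r \right)} = D$
$n = -1$
$W{\left(k \right)} = - \frac{1}{3}$ ($W{\left(k \right)} = \frac{1}{-3} = - \frac{1}{3}$)
$f{\left(-3 \right)} w{\left(-1 \right)} + W{\left(n \right)} = \sqrt{-1 - 3} \cdot 4 - \frac{1}{3} = \sqrt{-4} \cdot 4 - \frac{1}{3} = 2 i 4 - \frac{1}{3} = 8 i - \frac{1}{3} = - \frac{1}{3} + 8 i$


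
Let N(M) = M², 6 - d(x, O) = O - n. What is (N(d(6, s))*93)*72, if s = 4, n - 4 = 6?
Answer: 964224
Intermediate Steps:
n = 10 (n = 4 + 6 = 10)
d(x, O) = 16 - O (d(x, O) = 6 - (O - 1*10) = 6 - (O - 10) = 6 - (-10 + O) = 6 + (10 - O) = 16 - O)
(N(d(6, s))*93)*72 = ((16 - 1*4)²*93)*72 = ((16 - 4)²*93)*72 = (12²*93)*72 = (144*93)*72 = 13392*72 = 964224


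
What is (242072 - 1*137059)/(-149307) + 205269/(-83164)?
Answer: -39381399715/12416967348 ≈ -3.1716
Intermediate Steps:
(242072 - 1*137059)/(-149307) + 205269/(-83164) = (242072 - 137059)*(-1/149307) + 205269*(-1/83164) = 105013*(-1/149307) - 205269/83164 = -105013/149307 - 205269/83164 = -39381399715/12416967348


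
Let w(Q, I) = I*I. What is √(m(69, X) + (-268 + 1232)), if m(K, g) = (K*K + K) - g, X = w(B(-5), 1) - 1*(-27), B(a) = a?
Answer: 31*√6 ≈ 75.934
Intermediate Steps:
w(Q, I) = I²
X = 28 (X = 1² - 1*(-27) = 1 + 27 = 28)
m(K, g) = K + K² - g (m(K, g) = (K² + K) - g = (K + K²) - g = K + K² - g)
√(m(69, X) + (-268 + 1232)) = √((69 + 69² - 1*28) + (-268 + 1232)) = √((69 + 4761 - 28) + 964) = √(4802 + 964) = √5766 = 31*√6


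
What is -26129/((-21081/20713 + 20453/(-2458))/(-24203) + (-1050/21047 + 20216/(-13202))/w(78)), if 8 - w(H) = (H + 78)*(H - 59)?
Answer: -236120236713081130370941981/8320585691505310066 ≈ -2.8378e+7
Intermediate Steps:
w(H) = 8 - (-59 + H)*(78 + H) (w(H) = 8 - (H + 78)*(H - 59) = 8 - (78 + H)*(-59 + H) = 8 - (-59 + H)*(78 + H))
-26129/((-21081/20713 + 20453/(-2458))/(-24203) + (-1050/21047 + 20216/(-13202))/w(78)) = -26129/((-21081/20713 + 20453/(-2458))/(-24203) + (-1050/21047 + 20216/(-13202))/(4610 - 1*78² - 19*78)) = -26129/((-21081*1/20713 + 20453*(-1/2458))*(-1/24203) + (-1050*1/21047 + 20216*(-1/13202))/(4610 - 1*6084 - 1482)) = -26129/((-21081/20713 - 20453/2458)*(-1/24203) + (-1050/21047 - 1444/943)/(4610 - 6084 - 1482)) = -26129/(-475460087/50912554*(-1/24203) - 31382018/19847321/(-2956)) = -26129/(475460087/1232236544462 - 31382018/19847321*(-1/2956)) = -26129/(475460087/1232236544462 + 15691009/29334340438) = -26129/8320585691505310066/9036711573848257888589 = -26129*9036711573848257888589/8320585691505310066 = -236120236713081130370941981/8320585691505310066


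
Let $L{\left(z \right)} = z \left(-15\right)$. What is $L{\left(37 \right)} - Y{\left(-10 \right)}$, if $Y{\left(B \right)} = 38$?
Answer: $-593$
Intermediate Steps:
$L{\left(z \right)} = - 15 z$
$L{\left(37 \right)} - Y{\left(-10 \right)} = \left(-15\right) 37 - 38 = -555 - 38 = -593$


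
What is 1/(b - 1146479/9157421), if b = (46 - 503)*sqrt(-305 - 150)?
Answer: -10498790870659/7968749197141975879536 + 38323270232657137*I*sqrt(455)/7968749197141975879536 ≈ -1.3175e-9 + 0.00010258*I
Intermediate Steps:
b = -457*I*sqrt(455) ≈ -9748.1*I
1/(b - 1146479/9157421) = 1/(-457*I*sqrt(455) - 1146479/9157421) = 1/(-1146479/9157421 - 457*I*sqrt(455))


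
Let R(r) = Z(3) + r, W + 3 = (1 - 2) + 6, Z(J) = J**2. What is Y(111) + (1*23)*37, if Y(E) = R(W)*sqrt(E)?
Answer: 851 + 11*sqrt(111) ≈ 966.89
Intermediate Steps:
W = 2 (W = -3 + ((1 - 2) + 6) = -3 + (-1 + 6) = -3 + 5 = 2)
R(r) = 9 + r (R(r) = 3**2 + r = 9 + r)
Y(E) = 11*sqrt(E) (Y(E) = (9 + 2)*sqrt(E) = 11*sqrt(E))
Y(111) + (1*23)*37 = 11*sqrt(111) + (1*23)*37 = 11*sqrt(111) + 23*37 = 11*sqrt(111) + 851 = 851 + 11*sqrt(111)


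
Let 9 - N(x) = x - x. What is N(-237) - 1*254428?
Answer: -254419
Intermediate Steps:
N(x) = 9 (N(x) = 9 - (x - x) = 9 - 1*0 = 9 + 0 = 9)
N(-237) - 1*254428 = 9 - 1*254428 = 9 - 254428 = -254419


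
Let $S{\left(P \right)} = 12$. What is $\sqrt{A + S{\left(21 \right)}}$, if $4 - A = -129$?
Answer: $\sqrt{145} \approx 12.042$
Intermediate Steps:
$A = 133$ ($A = 4 - -129 = 4 + 129 = 133$)
$\sqrt{A + S{\left(21 \right)}} = \sqrt{133 + 12} = \sqrt{145}$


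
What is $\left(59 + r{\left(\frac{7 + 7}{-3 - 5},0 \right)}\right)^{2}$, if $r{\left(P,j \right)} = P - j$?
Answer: $\frac{52441}{16} \approx 3277.6$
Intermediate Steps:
$\left(59 + r{\left(\frac{7 + 7}{-3 - 5},0 \right)}\right)^{2} = \left(59 + \left(\frac{7 + 7}{-3 - 5} - 0\right)\right)^{2} = \left(59 + \left(\frac{14}{-8} + 0\right)\right)^{2} = \left(59 + \left(14 \left(- \frac{1}{8}\right) + 0\right)\right)^{2} = \left(59 + \left(- \frac{7}{4} + 0\right)\right)^{2} = \left(59 - \frac{7}{4}\right)^{2} = \left(\frac{229}{4}\right)^{2} = \frac{52441}{16}$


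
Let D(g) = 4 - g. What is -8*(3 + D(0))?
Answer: -56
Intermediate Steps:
-8*(3 + D(0)) = -8*(3 + (4 - 1*0)) = -8*(3 + (4 + 0)) = -8*(3 + 4) = -8*7 = -56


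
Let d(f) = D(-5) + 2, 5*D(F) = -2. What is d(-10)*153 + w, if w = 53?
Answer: 1489/5 ≈ 297.80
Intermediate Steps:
D(F) = -⅖ (D(F) = (⅕)*(-2) = -⅖)
d(f) = 8/5 (d(f) = -⅖ + 2 = 8/5)
d(-10)*153 + w = (8/5)*153 + 53 = 1224/5 + 53 = 1489/5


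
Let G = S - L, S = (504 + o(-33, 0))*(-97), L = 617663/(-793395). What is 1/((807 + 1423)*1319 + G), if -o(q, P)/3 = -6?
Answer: 793395/2293496106383 ≈ 3.4593e-7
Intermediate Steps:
L = -617663/793395 (L = 617663*(-1/793395) = -617663/793395 ≈ -0.77851)
o(q, P) = 18 (o(q, P) = -3*(-6) = 18)
S = -50634 (S = (504 + 18)*(-97) = 522*(-97) = -50634)
G = -40172144767/793395 (G = -50634 - 1*(-617663/793395) = -50634 + 617663/793395 = -40172144767/793395 ≈ -50633.)
1/((807 + 1423)*1319 + G) = 1/((807 + 1423)*1319 - 40172144767/793395) = 1/(2230*1319 - 40172144767/793395) = 1/(2941370 - 40172144767/793395) = 1/(2293496106383/793395) = 793395/2293496106383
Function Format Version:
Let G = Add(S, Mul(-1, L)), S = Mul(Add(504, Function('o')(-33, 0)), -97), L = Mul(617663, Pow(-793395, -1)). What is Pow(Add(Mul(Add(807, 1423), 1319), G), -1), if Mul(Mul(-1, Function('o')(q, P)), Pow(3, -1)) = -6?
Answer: Rational(793395, 2293496106383) ≈ 3.4593e-7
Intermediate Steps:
L = Rational(-617663, 793395) (L = Mul(617663, Rational(-1, 793395)) = Rational(-617663, 793395) ≈ -0.77851)
Function('o')(q, P) = 18 (Function('o')(q, P) = Mul(-3, -6) = 18)
S = -50634 (S = Mul(Add(504, 18), -97) = Mul(522, -97) = -50634)
G = Rational(-40172144767, 793395) (G = Add(-50634, Mul(-1, Rational(-617663, 793395))) = Add(-50634, Rational(617663, 793395)) = Rational(-40172144767, 793395) ≈ -50633.)
Pow(Add(Mul(Add(807, 1423), 1319), G), -1) = Pow(Add(Mul(Add(807, 1423), 1319), Rational(-40172144767, 793395)), -1) = Pow(Add(Mul(2230, 1319), Rational(-40172144767, 793395)), -1) = Pow(Add(2941370, Rational(-40172144767, 793395)), -1) = Pow(Rational(2293496106383, 793395), -1) = Rational(793395, 2293496106383)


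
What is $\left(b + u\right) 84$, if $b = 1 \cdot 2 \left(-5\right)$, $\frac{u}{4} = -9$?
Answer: $-3864$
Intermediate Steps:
$u = -36$ ($u = 4 \left(-9\right) = -36$)
$b = -10$ ($b = 2 \left(-5\right) = -10$)
$\left(b + u\right) 84 = \left(-10 - 36\right) 84 = \left(-46\right) 84 = -3864$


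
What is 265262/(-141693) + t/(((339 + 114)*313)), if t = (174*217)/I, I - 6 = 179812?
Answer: -1127195245776505/602105851210431 ≈ -1.8721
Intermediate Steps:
I = 179818 (I = 6 + 179812 = 179818)
t = 18879/89909 (t = (174*217)/179818 = 37758*(1/179818) = 18879/89909 ≈ 0.20998)
265262/(-141693) + t/(((339 + 114)*313)) = 265262/(-141693) + 18879/(89909*(((339 + 114)*313))) = 265262*(-1/141693) + 18879/(89909*((453*313))) = -265262/141693 + (18879/89909)/141789 = -265262/141693 + (18879/89909)*(1/141789) = -265262/141693 + 6293/4249369067 = -1127195245776505/602105851210431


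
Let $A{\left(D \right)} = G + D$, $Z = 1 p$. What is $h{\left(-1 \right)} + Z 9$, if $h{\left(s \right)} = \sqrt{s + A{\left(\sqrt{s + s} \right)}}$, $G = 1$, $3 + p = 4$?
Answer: $9 + \sqrt[4]{2} \sqrt{i} \approx 9.8409 + 0.8409 i$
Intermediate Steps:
$p = 1$ ($p = -3 + 4 = 1$)
$Z = 1$ ($Z = 1 \cdot 1 = 1$)
$A{\left(D \right)} = 1 + D$
$h{\left(s \right)} = \sqrt{1 + s + \sqrt{2} \sqrt{s}}$ ($h{\left(s \right)} = \sqrt{s + \left(1 + \sqrt{s + s}\right)} = \sqrt{s + \left(1 + \sqrt{2 s}\right)} = \sqrt{s + \left(1 + \sqrt{2} \sqrt{s}\right)} = \sqrt{1 + s + \sqrt{2} \sqrt{s}}$)
$h{\left(-1 \right)} + Z 9 = \sqrt{1 - 1 + \sqrt{2} \sqrt{-1}} + 1 \cdot 9 = \sqrt{1 - 1 + \sqrt{2} i} + 9 = \sqrt{1 - 1 + i \sqrt{2}} + 9 = \sqrt{i \sqrt{2}} + 9 = \sqrt[4]{2} \sqrt{i} + 9 = 9 + \sqrt[4]{2} \sqrt{i}$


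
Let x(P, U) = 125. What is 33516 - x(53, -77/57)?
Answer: 33391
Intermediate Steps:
33516 - x(53, -77/57) = 33516 - 1*125 = 33516 - 125 = 33391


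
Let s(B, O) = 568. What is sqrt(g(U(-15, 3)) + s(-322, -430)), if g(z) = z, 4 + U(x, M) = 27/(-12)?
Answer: sqrt(2247)/2 ≈ 23.701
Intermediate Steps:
U(x, M) = -25/4 (U(x, M) = -4 + 27/(-12) = -4 + 27*(-1/12) = -4 - 9/4 = -25/4)
sqrt(g(U(-15, 3)) + s(-322, -430)) = sqrt(-25/4 + 568) = sqrt(2247/4) = sqrt(2247)/2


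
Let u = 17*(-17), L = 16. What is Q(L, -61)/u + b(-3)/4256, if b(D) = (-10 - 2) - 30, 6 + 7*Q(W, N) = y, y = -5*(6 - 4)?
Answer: -1205/614992 ≈ -0.0019594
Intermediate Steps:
u = -289
y = -10 (y = -5*2 = -10)
Q(W, N) = -16/7 (Q(W, N) = -6/7 + (⅐)*(-10) = -6/7 - 10/7 = -16/7)
b(D) = -42 (b(D) = -12 - 30 = -42)
Q(L, -61)/u + b(-3)/4256 = -16/7/(-289) - 42/4256 = -16/7*(-1/289) - 42*1/4256 = 16/2023 - 3/304 = -1205/614992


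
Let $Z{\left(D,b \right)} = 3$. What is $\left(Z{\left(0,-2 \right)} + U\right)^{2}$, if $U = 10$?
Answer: $169$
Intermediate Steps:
$\left(Z{\left(0,-2 \right)} + U\right)^{2} = \left(3 + 10\right)^{2} = 13^{2} = 169$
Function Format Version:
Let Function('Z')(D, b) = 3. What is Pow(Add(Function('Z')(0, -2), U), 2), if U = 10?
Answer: 169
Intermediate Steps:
Pow(Add(Function('Z')(0, -2), U), 2) = Pow(Add(3, 10), 2) = Pow(13, 2) = 169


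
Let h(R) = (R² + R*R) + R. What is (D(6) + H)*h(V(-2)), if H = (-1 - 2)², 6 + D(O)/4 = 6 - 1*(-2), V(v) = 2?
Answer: 170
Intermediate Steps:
D(O) = 8 (D(O) = -24 + 4*(6 - 1*(-2)) = -24 + 4*(6 + 2) = -24 + 4*8 = -24 + 32 = 8)
H = 9 (H = (-3)² = 9)
h(R) = R + 2*R² (h(R) = (R² + R²) + R = 2*R² + R = R + 2*R²)
(D(6) + H)*h(V(-2)) = (8 + 9)*(2*(1 + 2*2)) = 17*(2*(1 + 4)) = 17*(2*5) = 17*10 = 170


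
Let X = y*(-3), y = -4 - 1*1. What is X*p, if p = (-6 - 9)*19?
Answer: -4275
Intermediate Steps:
y = -5 (y = -4 - 1 = -5)
X = 15 (X = -5*(-3) = 15)
p = -285 (p = -15*19 = -285)
X*p = 15*(-285) = -4275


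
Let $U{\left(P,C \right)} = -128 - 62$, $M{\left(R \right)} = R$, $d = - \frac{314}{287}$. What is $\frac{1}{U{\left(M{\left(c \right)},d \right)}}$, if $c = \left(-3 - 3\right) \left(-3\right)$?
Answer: $- \frac{1}{190} \approx -0.0052632$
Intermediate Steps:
$c = 18$ ($c = \left(-6\right) \left(-3\right) = 18$)
$d = - \frac{314}{287}$ ($d = \left(-314\right) \frac{1}{287} = - \frac{314}{287} \approx -1.0941$)
$U{\left(P,C \right)} = -190$ ($U{\left(P,C \right)} = -128 - 62 = -190$)
$\frac{1}{U{\left(M{\left(c \right)},d \right)}} = \frac{1}{-190} = - \frac{1}{190}$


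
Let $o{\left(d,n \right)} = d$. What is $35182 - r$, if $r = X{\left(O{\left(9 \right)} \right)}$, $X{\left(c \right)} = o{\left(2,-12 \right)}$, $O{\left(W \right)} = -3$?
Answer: $35180$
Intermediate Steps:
$X{\left(c \right)} = 2$
$r = 2$
$35182 - r = 35182 - 2 = 35180$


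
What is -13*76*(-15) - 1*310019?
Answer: -295199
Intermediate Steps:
-13*76*(-15) - 1*310019 = -988*(-15) - 310019 = 14820 - 310019 = -295199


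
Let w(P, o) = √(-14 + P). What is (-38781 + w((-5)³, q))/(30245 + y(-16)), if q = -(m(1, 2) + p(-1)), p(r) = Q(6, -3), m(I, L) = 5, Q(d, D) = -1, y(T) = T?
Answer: -38781/30229 + I*√139/30229 ≈ -1.2829 + 0.00039002*I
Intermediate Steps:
p(r) = -1
q = -4 (q = -(5 - 1) = -1*4 = -4)
(-38781 + w((-5)³, q))/(30245 + y(-16)) = (-38781 + √(-14 + (-5)³))/(30245 - 16) = (-38781 + √(-14 - 125))/30229 = (-38781 + √(-139))*(1/30229) = (-38781 + I*√139)*(1/30229) = -38781/30229 + I*√139/30229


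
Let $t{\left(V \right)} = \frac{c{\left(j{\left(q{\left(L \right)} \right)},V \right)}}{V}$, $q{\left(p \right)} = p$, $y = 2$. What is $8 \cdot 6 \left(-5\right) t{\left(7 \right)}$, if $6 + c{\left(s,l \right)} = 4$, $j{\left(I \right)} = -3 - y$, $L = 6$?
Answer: $\frac{480}{7} \approx 68.571$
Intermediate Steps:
$j{\left(I \right)} = -5$ ($j{\left(I \right)} = -3 - 2 = -5$)
$c{\left(s,l \right)} = -2$ ($c{\left(s,l \right)} = -6 + 4 = -2$)
$t{\left(V \right)} = - \frac{2}{V}$
$8 \cdot 6 \left(-5\right) t{\left(7 \right)} = 8 \cdot 6 \left(-5\right) \left(- \frac{2}{7}\right) = 8 \left(-30\right) \left(\left(-2\right) \frac{1}{7}\right) = \left(-240\right) \left(- \frac{2}{7}\right) = \frac{480}{7}$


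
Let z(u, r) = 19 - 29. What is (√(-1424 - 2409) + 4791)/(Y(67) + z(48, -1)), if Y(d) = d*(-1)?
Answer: -4791/77 - I*√3833/77 ≈ -62.221 - 0.80404*I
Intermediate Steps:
z(u, r) = -10
Y(d) = -d
(√(-1424 - 2409) + 4791)/(Y(67) + z(48, -1)) = (√(-1424 - 2409) + 4791)/(-1*67 - 10) = (√(-3833) + 4791)/(-67 - 10) = (I*√3833 + 4791)/(-77) = (4791 + I*√3833)*(-1/77) = -4791/77 - I*√3833/77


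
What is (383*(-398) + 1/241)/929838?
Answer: -12245531/74696986 ≈ -0.16394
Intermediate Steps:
(383*(-398) + 1/241)/929838 = (-152434 + 1/241)*(1/929838) = -36736593/241*1/929838 = -12245531/74696986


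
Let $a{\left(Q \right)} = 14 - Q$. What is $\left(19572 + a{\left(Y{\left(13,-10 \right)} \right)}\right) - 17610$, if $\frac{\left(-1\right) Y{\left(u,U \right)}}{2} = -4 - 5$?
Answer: $1958$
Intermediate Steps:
$Y{\left(u,U \right)} = 18$ ($Y{\left(u,U \right)} = - 2 \left(-4 - 5\right) = \left(-2\right) \left(-9\right) = 18$)
$\left(19572 + a{\left(Y{\left(13,-10 \right)} \right)}\right) - 17610 = \left(19572 + \left(14 - 18\right)\right) - 17610 = \left(19572 - 4\right) - 17610 = 19568 - 17610 = 1958$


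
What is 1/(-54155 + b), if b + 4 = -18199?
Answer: -1/72358 ≈ -1.3820e-5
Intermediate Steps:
b = -18203 (b = -4 - 18199 = -18203)
1/(-54155 + b) = 1/(-54155 - 18203) = 1/(-72358) = -1/72358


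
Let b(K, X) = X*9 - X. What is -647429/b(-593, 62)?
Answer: -647429/496 ≈ -1305.3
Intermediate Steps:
b(K, X) = 8*X (b(K, X) = 9*X - X = 8*X)
-647429/b(-593, 62) = -647429/(8*62) = -647429/496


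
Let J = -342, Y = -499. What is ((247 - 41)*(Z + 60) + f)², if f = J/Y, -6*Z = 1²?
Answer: 340496564597401/2241009 ≈ 1.5194e+8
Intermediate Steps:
Z = -⅙ (Z = -⅙*1² = -⅙*1 = -⅙ ≈ -0.16667)
f = 342/499 (f = -342/(-499) = -342*(-1/499) = 342/499 ≈ 0.68537)
((247 - 41)*(Z + 60) + f)² = ((247 - 41)*(-⅙ + 60) + 342/499)² = (206*(359/6) + 342/499)² = (36977/3 + 342/499)² = (18452549/1497)² = 340496564597401/2241009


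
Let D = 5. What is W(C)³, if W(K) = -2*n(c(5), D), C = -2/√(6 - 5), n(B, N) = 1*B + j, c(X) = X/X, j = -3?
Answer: 64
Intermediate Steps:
c(X) = 1
n(B, N) = -3 + B (n(B, N) = 1*B - 3 = B - 3 = -3 + B)
C = -2 (C = -2/(√1) = -2/1 = -2*1 = -2)
W(K) = 4 (W(K) = -2*(-3 + 1) = -2*(-2) = 4)
W(C)³ = 4³ = 64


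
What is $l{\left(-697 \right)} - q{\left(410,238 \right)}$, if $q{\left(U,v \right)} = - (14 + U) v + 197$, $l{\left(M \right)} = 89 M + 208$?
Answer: $38890$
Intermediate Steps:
$l{\left(M \right)} = 208 + 89 M$
$q{\left(U,v \right)} = 197 + v \left(-14 - U\right)$ ($q{\left(U,v \right)} = \left(-14 - U\right) v + 197 = v \left(-14 - U\right) + 197 = 197 + v \left(-14 - U\right)$)
$l{\left(-697 \right)} - q{\left(410,238 \right)} = \left(208 + 89 \left(-697\right)\right) - \left(197 - 3332 - 410 \cdot 238\right) = \left(208 - 62033\right) - \left(197 - 3332 - 97580\right) = -61825 - -100715 = -61825 + 100715 = 38890$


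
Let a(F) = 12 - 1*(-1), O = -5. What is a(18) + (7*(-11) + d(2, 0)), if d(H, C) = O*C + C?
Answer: -64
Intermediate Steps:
a(F) = 13 (a(F) = 12 + 1 = 13)
d(H, C) = -4*C (d(H, C) = -5*C + C = -4*C)
a(18) + (7*(-11) + d(2, 0)) = 13 + (7*(-11) - 4*0) = 13 + (-77 + 0) = 13 - 77 = -64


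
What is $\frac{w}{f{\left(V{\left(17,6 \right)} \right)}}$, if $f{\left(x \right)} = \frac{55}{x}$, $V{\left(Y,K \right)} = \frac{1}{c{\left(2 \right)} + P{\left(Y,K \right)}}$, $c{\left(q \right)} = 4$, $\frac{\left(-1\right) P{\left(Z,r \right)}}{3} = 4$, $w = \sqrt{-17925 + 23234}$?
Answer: $- \frac{\sqrt{5309}}{440} \approx -0.1656$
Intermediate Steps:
$w = \sqrt{5309} \approx 72.863$
$P{\left(Z,r \right)} = -12$ ($P{\left(Z,r \right)} = \left(-3\right) 4 = -12$)
$V{\left(Y,K \right)} = - \frac{1}{8}$ ($V{\left(Y,K \right)} = \frac{1}{4 - 12} = \frac{1}{-8} = - \frac{1}{8}$)
$\frac{w}{f{\left(V{\left(17,6 \right)} \right)}} = \frac{\sqrt{5309}}{55 \frac{1}{- \frac{1}{8}}} = \frac{\sqrt{5309}}{55 \left(-8\right)} = \frac{\sqrt{5309}}{-440} = \sqrt{5309} \left(- \frac{1}{440}\right) = - \frac{\sqrt{5309}}{440}$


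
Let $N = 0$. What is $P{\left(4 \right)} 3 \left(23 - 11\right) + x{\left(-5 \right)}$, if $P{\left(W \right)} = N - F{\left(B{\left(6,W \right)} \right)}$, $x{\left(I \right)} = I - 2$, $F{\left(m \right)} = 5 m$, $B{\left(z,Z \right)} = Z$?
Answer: $-727$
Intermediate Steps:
$x{\left(I \right)} = -2 + I$ ($x{\left(I \right)} = I - 2 = -2 + I$)
$P{\left(W \right)} = - 5 W$ ($P{\left(W \right)} = 0 - 5 W = - 5 W$)
$P{\left(4 \right)} 3 \left(23 - 11\right) + x{\left(-5 \right)} = \left(-5\right) 4 \cdot 3 \left(23 - 11\right) - 7 = \left(-20\right) 3 \left(23 - 11\right) - 7 = \left(-60\right) 12 - 7 = -720 - 7 = -727$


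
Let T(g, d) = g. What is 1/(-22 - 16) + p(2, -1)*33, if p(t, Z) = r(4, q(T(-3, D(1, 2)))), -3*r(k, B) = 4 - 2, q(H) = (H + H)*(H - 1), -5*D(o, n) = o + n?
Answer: -837/38 ≈ -22.026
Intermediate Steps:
D(o, n) = -n/5 - o/5 (D(o, n) = -(o + n)/5 = -(n + o)/5 = -n/5 - o/5)
q(H) = 2*H*(-1 + H) (q(H) = (2*H)*(-1 + H) = 2*H*(-1 + H))
r(k, B) = -2/3 (r(k, B) = -(4 - 2)/3 = -1/3*2 = -2/3)
p(t, Z) = -2/3
1/(-22 - 16) + p(2, -1)*33 = 1/(-22 - 16) - 2/3*33 = 1/(-38) - 22 = -1/38 - 22 = -837/38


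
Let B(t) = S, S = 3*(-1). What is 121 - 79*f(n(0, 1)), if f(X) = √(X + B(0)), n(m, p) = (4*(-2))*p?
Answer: 121 - 79*I*√11 ≈ 121.0 - 262.01*I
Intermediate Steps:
S = -3
B(t) = -3
n(m, p) = -8*p
f(X) = √(-3 + X) (f(X) = √(X - 3) = √(-3 + X))
121 - 79*f(n(0, 1)) = 121 - 79*√(-3 - 8*1) = 121 - 79*√(-3 - 8) = 121 - 79*I*√11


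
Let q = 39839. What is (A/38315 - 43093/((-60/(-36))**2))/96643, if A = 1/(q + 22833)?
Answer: -186260866315627/1160333394141200 ≈ -0.16052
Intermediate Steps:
A = 1/62672 (A = 1/(39839 + 22833) = 1/62672 ≈ 1.5956e-5)
(A/38315 - 43093/((-60/(-36))**2))/96643 = ((1/62672)/38315 - 43093/((-60/(-36))**2))/96643 = ((1/62672)*(1/38315) - 43093/((-60*(-1/36))**2))*(1/96643) = (1/2401277680 - 43093/((5/3)**2))*(1/96643) = (1/2401277680 - 43093/25/9)*(1/96643) = (1/2401277680 - 43093*9/25)*(1/96643) = (1/2401277680 - 387837/25)*(1/96643) = -186260866315627/12006388400*1/96643 = -186260866315627/1160333394141200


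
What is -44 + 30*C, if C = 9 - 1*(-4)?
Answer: 346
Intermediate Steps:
C = 13 (C = 9 + 4 = 13)
-44 + 30*C = -44 + 30*13 = -44 + 390 = 346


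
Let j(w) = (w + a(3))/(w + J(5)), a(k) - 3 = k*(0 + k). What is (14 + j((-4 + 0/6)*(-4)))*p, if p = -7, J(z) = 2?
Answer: -980/9 ≈ -108.89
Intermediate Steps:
a(k) = 3 + k² (a(k) = 3 + k*(0 + k) = 3 + k*k = 3 + k²)
j(w) = (12 + w)/(2 + w) (j(w) = (w + (3 + 3²))/(w + 2) = (w + (3 + 9))/(2 + w) = (w + 12)/(2 + w) = (12 + w)/(2 + w))
(14 + j((-4 + 0/6)*(-4)))*p = (14 + (12 + (-4 + 0/6)*(-4))/(2 + (-4 + 0/6)*(-4)))*(-7) = (14 + (12 + (-4 + 0*(⅙))*(-4))/(2 + (-4 + 0*(⅙))*(-4)))*(-7) = (14 + (12 + (-4 + 0)*(-4))/(2 + (-4 + 0)*(-4)))*(-7) = (14 + (12 - 4*(-4))/(2 - 4*(-4)))*(-7) = (14 + (12 + 16)/(2 + 16))*(-7) = (14 + 28/18)*(-7) = (14 + (1/18)*28)*(-7) = (14 + 14/9)*(-7) = (140/9)*(-7) = -980/9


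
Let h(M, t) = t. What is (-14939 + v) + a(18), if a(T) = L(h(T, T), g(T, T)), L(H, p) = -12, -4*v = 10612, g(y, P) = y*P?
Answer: -17604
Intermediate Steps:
g(y, P) = P*y
v = -2653 (v = -1/4*10612 = -2653)
a(T) = -12
(-14939 + v) + a(18) = (-14939 - 2653) - 12 = -17592 - 12 = -17604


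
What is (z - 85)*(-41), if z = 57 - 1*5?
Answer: 1353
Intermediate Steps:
z = 52 (z = 57 - 5 = 52)
(z - 85)*(-41) = (52 - 85)*(-41) = -33*(-41) = 1353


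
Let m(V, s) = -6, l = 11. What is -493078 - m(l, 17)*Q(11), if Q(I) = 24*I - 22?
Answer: -491626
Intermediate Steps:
Q(I) = -22 + 24*I
-493078 - m(l, 17)*Q(11) = -493078 - (-6)*(-22 + 24*11) = -493078 - (-6)*(-22 + 264) = -493078 - (-6)*242 = -493078 - 1*(-1452) = -493078 + 1452 = -491626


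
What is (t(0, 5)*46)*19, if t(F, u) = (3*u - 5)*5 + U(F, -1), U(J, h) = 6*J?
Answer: 43700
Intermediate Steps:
t(F, u) = -25 + 6*F + 15*u (t(F, u) = (3*u - 5)*5 + 6*F = (-5 + 3*u)*5 + 6*F = (-25 + 15*u) + 6*F = -25 + 6*F + 15*u)
(t(0, 5)*46)*19 = ((-25 + 6*0 + 15*5)*46)*19 = ((-25 + 0 + 75)*46)*19 = (50*46)*19 = 2300*19 = 43700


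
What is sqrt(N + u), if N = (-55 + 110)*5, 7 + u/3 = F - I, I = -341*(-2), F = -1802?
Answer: I*sqrt(7198) ≈ 84.841*I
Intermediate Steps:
I = 682
u = -7473 (u = -21 + 3*(-1802 - 1*682) = -21 + 3*(-1802 - 682) = -21 + 3*(-2484) = -21 - 7452 = -7473)
N = 275 (N = 55*5 = 275)
sqrt(N + u) = sqrt(275 - 7473) = sqrt(-7198) = I*sqrt(7198)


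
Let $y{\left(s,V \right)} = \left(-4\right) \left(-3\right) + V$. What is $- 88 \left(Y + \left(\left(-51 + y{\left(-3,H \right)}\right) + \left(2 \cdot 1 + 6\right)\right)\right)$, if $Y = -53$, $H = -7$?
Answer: $8008$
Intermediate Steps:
$y{\left(s,V \right)} = 12 + V$
$- 88 \left(Y + \left(\left(-51 + y{\left(-3,H \right)}\right) + \left(2 \cdot 1 + 6\right)\right)\right) = - 88 \left(-53 + \left(\left(-51 + \left(12 - 7\right)\right) + \left(2 \cdot 1 + 6\right)\right)\right) = - 88 \left(-53 + \left(\left(-51 + 5\right) + \left(2 + 6\right)\right)\right) = - 88 \left(-53 + \left(-46 + 8\right)\right) = - 88 \left(-53 - 38\right) = \left(-88\right) \left(-91\right) = 8008$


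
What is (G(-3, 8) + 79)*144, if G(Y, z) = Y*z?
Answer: 7920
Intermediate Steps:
(G(-3, 8) + 79)*144 = (-3*8 + 79)*144 = (-24 + 79)*144 = 55*144 = 7920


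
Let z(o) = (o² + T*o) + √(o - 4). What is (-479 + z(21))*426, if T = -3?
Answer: -43026 + 426*√17 ≈ -41270.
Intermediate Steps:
z(o) = o² + √(-4 + o) - 3*o (z(o) = (o² - 3*o) + √(o - 4) = (o² - 3*o) + √(-4 + o) = o² + √(-4 + o) - 3*o)
(-479 + z(21))*426 = (-479 + (21² + √(-4 + 21) - 3*21))*426 = (-479 + (441 + √17 - 63))*426 = (-479 + (378 + √17))*426 = (-101 + √17)*426 = -43026 + 426*√17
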